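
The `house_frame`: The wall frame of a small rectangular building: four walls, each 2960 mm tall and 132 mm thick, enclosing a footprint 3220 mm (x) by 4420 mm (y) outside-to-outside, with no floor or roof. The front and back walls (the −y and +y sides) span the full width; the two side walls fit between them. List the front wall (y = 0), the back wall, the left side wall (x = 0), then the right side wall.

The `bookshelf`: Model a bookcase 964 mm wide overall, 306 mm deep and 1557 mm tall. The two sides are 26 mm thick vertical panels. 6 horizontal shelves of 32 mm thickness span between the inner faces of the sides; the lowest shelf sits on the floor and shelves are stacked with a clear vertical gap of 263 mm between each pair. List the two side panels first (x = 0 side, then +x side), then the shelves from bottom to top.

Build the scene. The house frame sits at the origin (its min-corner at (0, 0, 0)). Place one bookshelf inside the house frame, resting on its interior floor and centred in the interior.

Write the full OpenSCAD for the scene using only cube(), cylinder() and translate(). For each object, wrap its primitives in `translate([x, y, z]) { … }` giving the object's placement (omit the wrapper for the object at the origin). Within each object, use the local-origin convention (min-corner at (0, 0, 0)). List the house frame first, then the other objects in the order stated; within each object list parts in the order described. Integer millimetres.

cube([3220, 132, 2960]);
translate([0, 4288, 0]) cube([3220, 132, 2960]);
translate([0, 132, 0]) cube([132, 4156, 2960]);
translate([3088, 132, 0]) cube([132, 4156, 2960]);
translate([1128, 2057, 0]) {
  cube([26, 306, 1557]);
  translate([938, 0, 0]) cube([26, 306, 1557]);
  translate([26, 0, 0]) cube([912, 306, 32]);
  translate([26, 0, 295]) cube([912, 306, 32]);
  translate([26, 0, 590]) cube([912, 306, 32]);
  translate([26, 0, 885]) cube([912, 306, 32]);
  translate([26, 0, 1180]) cube([912, 306, 32]);
  translate([26, 0, 1475]) cube([912, 306, 32]);
}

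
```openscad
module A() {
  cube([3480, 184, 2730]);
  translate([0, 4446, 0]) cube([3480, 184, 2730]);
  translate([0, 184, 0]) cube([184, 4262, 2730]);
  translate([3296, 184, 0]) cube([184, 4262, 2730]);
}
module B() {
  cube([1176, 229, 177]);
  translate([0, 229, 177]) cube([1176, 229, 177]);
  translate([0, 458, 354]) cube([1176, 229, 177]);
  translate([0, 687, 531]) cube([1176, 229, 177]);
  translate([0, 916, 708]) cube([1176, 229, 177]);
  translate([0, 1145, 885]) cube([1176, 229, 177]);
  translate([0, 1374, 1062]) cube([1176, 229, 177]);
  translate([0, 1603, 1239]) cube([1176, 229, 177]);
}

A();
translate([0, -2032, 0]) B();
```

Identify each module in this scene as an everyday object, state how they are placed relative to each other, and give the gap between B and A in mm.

A is a house frame. B is a staircase. The staircase is on the floor beside the house frame on its −y side. The gap between the staircase and the house frame is 200 mm.

The staircase's nearest face is 200 mm from the house frame's −y face.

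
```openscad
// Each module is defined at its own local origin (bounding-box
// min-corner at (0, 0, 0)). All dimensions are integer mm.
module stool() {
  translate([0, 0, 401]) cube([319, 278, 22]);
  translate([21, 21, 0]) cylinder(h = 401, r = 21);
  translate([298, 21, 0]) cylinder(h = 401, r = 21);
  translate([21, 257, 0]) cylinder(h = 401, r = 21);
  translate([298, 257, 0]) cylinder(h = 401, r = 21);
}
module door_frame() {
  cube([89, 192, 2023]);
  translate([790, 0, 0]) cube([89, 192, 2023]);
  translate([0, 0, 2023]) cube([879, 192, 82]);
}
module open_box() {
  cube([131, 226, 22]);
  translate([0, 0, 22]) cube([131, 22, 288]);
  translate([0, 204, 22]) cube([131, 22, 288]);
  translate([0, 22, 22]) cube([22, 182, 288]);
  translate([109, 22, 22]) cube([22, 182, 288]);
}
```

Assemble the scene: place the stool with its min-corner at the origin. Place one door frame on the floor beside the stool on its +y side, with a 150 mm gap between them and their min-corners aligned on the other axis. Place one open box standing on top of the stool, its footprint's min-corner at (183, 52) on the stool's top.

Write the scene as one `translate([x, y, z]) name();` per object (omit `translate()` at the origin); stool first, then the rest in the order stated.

stool();
translate([0, 428, 0]) door_frame();
translate([183, 52, 423]) open_box();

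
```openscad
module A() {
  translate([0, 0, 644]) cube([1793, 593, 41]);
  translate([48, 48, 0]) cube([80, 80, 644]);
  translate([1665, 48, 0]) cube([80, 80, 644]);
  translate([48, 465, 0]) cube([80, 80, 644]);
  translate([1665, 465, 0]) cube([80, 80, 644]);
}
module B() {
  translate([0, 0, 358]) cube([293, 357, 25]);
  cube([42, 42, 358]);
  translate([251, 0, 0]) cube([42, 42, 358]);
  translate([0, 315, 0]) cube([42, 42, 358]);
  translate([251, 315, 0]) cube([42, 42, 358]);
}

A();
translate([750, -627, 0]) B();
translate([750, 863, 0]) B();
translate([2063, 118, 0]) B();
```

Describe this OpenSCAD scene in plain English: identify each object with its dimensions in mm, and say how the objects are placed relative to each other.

A is a table: top 1793 mm (x) × 593 mm (y), 41 mm thick, upper face at z = 685 mm, on four 80×80 mm square legs, each inset 48 mm from the nearest pair of top edges, running from z = 0 to the bottom of the top.

B is a four-legged stool. The seat is 293×357 mm, 25 mm thick, top at z = 383 mm. It stands on four square legs, each 42×42 mm in cross-section, from z = 0 to the seat underside, each flush with a corner of the seat.

Three stools sit around the table at the −y, +y, +x sides.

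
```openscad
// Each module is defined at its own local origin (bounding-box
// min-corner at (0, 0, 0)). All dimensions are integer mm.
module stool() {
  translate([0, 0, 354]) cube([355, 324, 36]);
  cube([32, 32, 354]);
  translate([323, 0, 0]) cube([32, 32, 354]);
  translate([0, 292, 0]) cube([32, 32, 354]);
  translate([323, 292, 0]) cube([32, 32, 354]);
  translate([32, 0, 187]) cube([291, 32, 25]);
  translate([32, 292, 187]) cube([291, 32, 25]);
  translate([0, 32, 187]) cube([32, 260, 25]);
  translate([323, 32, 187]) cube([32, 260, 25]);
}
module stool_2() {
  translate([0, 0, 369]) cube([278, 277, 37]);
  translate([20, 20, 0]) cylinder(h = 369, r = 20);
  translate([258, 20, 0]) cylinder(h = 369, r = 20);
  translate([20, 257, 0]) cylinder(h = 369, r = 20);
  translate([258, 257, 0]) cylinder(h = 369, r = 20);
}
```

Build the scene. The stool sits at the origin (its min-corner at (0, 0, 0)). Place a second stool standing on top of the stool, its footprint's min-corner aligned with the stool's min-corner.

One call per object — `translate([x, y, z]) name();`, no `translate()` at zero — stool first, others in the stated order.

stool();
translate([0, 0, 390]) stool_2();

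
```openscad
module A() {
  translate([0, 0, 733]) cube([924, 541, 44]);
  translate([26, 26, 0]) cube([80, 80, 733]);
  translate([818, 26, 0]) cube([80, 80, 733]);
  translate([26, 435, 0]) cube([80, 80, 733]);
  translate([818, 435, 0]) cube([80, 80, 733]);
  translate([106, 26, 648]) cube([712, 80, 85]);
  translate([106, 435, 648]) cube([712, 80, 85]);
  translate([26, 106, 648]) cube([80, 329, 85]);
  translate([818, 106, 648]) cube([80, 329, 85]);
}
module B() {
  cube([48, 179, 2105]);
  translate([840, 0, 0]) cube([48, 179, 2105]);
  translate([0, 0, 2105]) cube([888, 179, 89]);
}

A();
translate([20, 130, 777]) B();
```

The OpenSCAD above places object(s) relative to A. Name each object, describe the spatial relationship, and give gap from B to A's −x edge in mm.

A is a table. B is a door frame. The door frame is on top of the table. The gap from the door frame to the table's −x edge is 20 mm.

The door frame's min-x is at 20; the table's min-x is 0; gap = 20 mm.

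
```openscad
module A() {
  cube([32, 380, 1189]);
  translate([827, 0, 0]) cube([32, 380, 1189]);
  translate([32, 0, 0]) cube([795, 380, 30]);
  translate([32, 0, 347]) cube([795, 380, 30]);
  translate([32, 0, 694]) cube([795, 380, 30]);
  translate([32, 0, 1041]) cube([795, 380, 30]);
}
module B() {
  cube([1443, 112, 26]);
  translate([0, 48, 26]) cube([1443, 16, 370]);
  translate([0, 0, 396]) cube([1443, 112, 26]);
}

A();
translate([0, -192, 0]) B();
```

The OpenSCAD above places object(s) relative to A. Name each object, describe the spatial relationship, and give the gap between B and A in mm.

A is a bookshelf. B is an I-beam. The I-beam is on the floor beside the bookshelf on its −y side. The gap between the I-beam and the bookshelf is 80 mm.

The I-beam's nearest face is 80 mm from the bookshelf's −y face.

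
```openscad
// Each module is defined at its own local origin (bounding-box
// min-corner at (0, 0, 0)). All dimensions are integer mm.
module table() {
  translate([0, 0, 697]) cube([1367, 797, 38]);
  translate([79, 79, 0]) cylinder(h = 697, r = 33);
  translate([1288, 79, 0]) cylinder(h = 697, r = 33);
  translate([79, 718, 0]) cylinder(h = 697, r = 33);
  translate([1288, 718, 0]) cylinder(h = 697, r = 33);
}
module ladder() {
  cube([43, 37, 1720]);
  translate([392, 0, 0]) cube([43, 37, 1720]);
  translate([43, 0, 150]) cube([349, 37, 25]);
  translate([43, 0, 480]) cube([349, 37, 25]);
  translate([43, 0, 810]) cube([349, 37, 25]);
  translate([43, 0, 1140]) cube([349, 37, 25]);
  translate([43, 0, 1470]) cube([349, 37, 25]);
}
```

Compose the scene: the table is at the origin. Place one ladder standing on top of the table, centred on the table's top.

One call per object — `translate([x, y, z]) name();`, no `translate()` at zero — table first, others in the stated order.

table();
translate([466, 380, 735]) ladder();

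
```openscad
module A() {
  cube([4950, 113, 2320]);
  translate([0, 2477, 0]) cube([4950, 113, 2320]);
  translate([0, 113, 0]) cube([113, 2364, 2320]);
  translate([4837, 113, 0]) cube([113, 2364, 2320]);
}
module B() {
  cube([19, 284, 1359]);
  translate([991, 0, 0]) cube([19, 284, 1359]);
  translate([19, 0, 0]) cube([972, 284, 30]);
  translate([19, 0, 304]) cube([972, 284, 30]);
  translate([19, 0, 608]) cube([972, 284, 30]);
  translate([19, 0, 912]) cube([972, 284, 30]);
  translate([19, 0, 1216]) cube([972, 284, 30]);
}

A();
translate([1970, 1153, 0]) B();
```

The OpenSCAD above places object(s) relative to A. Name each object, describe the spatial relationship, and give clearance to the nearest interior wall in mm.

A is a house frame. B is a bookshelf. The bookshelf sits inside the house frame, centred. The clearance to the nearest interior wall is 1040 mm.

Clearances: x = 1857, y = 1040; minimum 1040 mm.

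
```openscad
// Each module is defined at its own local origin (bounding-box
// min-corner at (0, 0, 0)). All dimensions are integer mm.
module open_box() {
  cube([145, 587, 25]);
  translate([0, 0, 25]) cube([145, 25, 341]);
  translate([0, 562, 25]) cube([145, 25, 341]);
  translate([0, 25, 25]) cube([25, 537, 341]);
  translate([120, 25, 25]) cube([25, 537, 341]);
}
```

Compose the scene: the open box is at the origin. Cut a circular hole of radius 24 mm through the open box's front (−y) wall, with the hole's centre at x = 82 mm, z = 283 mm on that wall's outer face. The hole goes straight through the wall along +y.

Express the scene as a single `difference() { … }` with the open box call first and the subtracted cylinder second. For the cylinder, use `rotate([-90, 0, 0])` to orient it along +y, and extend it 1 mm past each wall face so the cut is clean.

difference() {
  open_box();
  translate([82, -1, 283]) rotate([-90, 0, 0]) cylinder(h = 27, r = 24);
}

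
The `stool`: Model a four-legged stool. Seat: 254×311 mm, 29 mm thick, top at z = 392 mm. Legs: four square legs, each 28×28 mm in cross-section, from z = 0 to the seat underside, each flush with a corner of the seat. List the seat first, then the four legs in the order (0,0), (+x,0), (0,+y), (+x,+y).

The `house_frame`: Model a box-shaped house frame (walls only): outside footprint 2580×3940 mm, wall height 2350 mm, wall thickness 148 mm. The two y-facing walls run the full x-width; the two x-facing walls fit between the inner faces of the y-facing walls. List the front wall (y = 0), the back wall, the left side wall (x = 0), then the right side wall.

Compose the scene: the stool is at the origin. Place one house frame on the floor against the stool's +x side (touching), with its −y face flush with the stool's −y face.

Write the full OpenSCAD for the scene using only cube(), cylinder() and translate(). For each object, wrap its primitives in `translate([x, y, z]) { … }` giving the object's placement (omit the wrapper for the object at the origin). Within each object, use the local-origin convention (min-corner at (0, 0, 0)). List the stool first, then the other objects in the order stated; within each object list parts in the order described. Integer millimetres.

translate([0, 0, 363]) cube([254, 311, 29]);
cube([28, 28, 363]);
translate([226, 0, 0]) cube([28, 28, 363]);
translate([0, 283, 0]) cube([28, 28, 363]);
translate([226, 283, 0]) cube([28, 28, 363]);
translate([254, 0, 0]) {
  cube([2580, 148, 2350]);
  translate([0, 3792, 0]) cube([2580, 148, 2350]);
  translate([0, 148, 0]) cube([148, 3644, 2350]);
  translate([2432, 148, 0]) cube([148, 3644, 2350]);
}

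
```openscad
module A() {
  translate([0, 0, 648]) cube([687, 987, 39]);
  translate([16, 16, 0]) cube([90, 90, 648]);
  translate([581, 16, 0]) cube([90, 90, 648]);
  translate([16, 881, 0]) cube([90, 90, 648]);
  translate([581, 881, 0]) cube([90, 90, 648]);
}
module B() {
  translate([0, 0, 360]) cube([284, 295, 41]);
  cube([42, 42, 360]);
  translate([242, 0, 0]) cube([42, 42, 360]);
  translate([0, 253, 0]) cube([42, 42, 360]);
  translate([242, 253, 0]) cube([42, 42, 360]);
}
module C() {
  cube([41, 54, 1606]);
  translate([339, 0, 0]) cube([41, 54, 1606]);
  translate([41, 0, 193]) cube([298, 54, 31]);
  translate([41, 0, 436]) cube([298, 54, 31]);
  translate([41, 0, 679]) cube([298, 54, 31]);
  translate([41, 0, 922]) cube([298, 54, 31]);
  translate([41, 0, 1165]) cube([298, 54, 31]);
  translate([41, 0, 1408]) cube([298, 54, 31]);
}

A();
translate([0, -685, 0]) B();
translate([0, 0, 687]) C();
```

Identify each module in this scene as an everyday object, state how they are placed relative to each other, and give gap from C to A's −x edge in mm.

The ladder's min-x is at 0; the table's min-x is 0; gap = 0 mm.

A is a table. B is a stool. C is a ladder. The stool is on the floor beside the table on its −y side. The ladder is on top of the table. The gap from the ladder to the table's −x edge is 0 mm.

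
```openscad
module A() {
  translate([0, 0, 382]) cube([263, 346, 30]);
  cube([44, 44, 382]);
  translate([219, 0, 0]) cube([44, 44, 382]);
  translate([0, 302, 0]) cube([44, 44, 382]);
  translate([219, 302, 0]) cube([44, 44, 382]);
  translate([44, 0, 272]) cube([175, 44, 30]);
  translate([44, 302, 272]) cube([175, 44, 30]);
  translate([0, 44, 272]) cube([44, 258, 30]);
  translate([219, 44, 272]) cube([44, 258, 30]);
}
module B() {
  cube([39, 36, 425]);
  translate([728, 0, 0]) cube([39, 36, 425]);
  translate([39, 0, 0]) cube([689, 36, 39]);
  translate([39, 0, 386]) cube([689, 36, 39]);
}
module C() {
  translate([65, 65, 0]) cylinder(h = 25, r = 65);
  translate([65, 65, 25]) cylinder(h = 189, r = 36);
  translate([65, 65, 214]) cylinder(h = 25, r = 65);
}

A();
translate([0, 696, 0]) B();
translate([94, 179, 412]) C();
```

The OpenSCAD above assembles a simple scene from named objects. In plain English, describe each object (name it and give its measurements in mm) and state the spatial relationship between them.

A is a four-legged stool. The seat is 263×346 mm, 30 mm thick, top at z = 412 mm. It stands on four square legs, each 44×44 mm in cross-section, from z = 0 to the seat underside, each flush with a corner of the seat. Four stretchers, 44 mm wide and 30 mm tall, connect adjacent legs with their undersides at z = 272 mm, each running between the inner faces of the legs it joins and aligned with the legs' outer faces on the other axis.

B is a picture frame with a 689×347 mm rectangular opening (x by z) and a uniform 39 mm border on every side. Frame depth is 36 mm along y. It is built from two vertical stiles running the full outside height and two horizontal rails spanning the gap between the stiles.

C is a spool: two coaxial disc flanges of radius 65 mm and thickness 25 mm, joined by a core cylinder of radius 36 mm and height 189 mm. The lower flange rests on z = 0 and the three cylinders share a vertical axis.

The picture frame is on the floor beside the stool on its +y side. The spool is on top of the stool.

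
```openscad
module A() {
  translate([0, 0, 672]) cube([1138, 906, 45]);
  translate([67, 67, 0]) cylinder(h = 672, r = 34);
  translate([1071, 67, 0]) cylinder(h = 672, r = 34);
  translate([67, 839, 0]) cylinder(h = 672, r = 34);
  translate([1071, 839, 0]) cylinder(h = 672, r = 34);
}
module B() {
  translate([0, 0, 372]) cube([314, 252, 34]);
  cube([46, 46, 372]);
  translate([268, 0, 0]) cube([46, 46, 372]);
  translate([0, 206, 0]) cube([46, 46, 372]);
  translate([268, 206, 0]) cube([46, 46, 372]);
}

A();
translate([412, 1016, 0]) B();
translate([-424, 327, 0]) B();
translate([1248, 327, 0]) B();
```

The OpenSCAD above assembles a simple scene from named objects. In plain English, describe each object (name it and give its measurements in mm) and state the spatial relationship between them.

A is a table with a 1138×906 mm rectangular top, 45 mm thick, top surface at z = 717 mm, supported by four round legs of 68 mm diameter, each leg's bounding box inset 33 mm from the nearest pair of top edges, running from the floor.

B is a simple wooden stool: a rectangular seat 314 mm (x) by 252 mm (y), 34 mm thick, top face at z = 406 mm, on four square legs, each 46×46 mm in cross-section. The legs rest on z = 0, each flush with a corner of the seat.

Three stools sit around the table at the +y, −x, +x sides.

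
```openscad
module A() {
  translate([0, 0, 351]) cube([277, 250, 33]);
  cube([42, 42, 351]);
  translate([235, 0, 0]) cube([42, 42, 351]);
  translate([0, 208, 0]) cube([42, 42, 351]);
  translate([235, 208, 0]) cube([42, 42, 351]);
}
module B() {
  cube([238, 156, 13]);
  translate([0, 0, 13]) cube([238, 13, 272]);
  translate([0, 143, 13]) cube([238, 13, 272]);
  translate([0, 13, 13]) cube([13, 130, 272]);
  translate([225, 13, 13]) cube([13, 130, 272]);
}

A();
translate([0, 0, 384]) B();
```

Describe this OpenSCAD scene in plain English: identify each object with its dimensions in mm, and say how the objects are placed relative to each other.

A is a simple wooden stool: a rectangular seat 277 mm (x) by 250 mm (y), 33 mm thick, top face at z = 384 mm, on four square legs, each 42×42 mm in cross-section. The legs rest on z = 0, each flush with a corner of the seat.

B is an open-topped rectangular box: outside dimensions 238×156×285 mm, with a uniform wall and base thickness of 13 mm. The base is a full 238×156 slab on the floor; four walls sit on top of the base. The front and back walls (the −y and +y sides) span the full width; the two side walls fit between them.

The open box is on top of the stool.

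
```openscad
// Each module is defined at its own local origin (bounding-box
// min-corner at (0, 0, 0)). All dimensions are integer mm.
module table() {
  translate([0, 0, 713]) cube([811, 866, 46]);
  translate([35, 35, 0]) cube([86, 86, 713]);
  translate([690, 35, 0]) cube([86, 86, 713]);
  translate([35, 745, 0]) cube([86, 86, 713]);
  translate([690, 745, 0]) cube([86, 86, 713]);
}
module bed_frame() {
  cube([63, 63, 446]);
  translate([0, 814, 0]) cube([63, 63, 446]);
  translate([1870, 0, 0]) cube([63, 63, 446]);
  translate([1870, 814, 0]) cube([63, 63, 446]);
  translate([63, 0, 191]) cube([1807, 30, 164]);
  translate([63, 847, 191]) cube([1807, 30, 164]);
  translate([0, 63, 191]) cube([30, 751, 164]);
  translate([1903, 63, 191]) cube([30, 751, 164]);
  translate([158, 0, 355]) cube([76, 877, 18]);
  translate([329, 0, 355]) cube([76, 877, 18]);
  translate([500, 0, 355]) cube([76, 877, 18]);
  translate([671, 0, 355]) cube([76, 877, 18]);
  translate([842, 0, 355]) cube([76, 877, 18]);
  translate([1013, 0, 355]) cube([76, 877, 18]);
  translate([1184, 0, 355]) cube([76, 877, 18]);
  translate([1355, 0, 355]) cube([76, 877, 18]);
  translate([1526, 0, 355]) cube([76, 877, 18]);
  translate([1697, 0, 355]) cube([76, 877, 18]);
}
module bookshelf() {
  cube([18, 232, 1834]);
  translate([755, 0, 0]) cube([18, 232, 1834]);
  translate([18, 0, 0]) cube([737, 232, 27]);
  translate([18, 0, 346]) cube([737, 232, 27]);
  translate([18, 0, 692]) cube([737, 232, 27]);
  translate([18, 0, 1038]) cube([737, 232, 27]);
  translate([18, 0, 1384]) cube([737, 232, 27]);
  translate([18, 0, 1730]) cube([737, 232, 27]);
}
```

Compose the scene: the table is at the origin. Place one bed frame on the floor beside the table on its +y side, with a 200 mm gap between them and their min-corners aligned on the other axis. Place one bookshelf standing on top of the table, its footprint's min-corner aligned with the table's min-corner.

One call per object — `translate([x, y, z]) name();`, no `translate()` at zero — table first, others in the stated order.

table();
translate([0, 1066, 0]) bed_frame();
translate([0, 0, 759]) bookshelf();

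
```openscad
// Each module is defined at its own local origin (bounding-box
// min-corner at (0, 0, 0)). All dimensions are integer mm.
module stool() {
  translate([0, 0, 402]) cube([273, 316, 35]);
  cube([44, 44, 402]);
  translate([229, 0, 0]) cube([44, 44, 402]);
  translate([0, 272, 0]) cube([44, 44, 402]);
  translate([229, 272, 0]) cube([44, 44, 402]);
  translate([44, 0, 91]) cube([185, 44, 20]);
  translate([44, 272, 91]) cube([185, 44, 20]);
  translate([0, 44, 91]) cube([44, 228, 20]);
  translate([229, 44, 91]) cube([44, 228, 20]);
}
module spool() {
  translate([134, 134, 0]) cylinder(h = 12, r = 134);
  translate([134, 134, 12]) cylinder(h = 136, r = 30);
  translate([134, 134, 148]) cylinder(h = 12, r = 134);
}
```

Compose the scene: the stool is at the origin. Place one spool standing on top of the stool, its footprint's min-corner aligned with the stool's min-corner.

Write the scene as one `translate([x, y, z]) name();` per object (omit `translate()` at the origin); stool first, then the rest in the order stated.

stool();
translate([0, 0, 437]) spool();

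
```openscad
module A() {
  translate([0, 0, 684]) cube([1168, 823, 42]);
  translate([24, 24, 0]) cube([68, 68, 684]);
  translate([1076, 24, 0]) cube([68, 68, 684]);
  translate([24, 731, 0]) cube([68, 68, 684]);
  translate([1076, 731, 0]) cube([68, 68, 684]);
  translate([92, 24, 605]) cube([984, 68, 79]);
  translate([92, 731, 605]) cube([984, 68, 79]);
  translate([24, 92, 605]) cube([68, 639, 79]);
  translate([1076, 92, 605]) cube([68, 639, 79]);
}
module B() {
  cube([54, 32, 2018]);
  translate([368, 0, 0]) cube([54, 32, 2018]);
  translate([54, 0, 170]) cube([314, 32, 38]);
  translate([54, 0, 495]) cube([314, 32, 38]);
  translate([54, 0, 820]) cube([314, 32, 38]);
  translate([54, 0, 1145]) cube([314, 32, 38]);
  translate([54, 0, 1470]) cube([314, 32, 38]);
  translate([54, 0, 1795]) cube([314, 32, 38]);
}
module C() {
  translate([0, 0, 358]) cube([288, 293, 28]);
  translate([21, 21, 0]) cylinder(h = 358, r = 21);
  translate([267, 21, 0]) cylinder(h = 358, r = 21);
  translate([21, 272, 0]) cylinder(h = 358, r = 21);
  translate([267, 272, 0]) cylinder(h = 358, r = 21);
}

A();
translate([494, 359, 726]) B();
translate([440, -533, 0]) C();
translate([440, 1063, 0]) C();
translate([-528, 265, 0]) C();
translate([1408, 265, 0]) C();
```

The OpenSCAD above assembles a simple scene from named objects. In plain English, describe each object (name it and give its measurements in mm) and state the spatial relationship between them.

A is a table with a 1168×823 mm rectangular top, 42 mm thick, top surface at z = 726 mm, supported by four 68×68 mm square legs, each inset 24 mm from the nearest pair of top edges, running from the floor. Four apron rails, 68 mm thick and 79 mm tall, run between adjacent legs with their top edges flush with the underside of the top and their outer faces flush with the legs' outer faces.

B is a straight ladder. Two 54×32 mm vertical rails, 2018 mm tall, stand 422 mm apart (outside-to-outside) with their front faces coplanar on the −y side. 6 rungs, each 32 mm deep and 38 mm tall, span between the inner faces of the rails, front faces flush with the rails. The lowest rung's underside is at z = 170 mm and rungs are spaced 325 mm apart (underside to underside).

C is a simple wooden stool: a rectangular seat 288 mm (x) by 293 mm (y), 28 mm thick, top face at z = 386 mm, on four round legs, each 42 mm in diameter. The legs rest on z = 0, each leg's axis is inset half a diameter from the nearest pair of seat edges (so the leg's bounding box is flush with the corner).

The ladder is on top of the table. Four stools sit around the table at the −y, +y, −x, +x sides.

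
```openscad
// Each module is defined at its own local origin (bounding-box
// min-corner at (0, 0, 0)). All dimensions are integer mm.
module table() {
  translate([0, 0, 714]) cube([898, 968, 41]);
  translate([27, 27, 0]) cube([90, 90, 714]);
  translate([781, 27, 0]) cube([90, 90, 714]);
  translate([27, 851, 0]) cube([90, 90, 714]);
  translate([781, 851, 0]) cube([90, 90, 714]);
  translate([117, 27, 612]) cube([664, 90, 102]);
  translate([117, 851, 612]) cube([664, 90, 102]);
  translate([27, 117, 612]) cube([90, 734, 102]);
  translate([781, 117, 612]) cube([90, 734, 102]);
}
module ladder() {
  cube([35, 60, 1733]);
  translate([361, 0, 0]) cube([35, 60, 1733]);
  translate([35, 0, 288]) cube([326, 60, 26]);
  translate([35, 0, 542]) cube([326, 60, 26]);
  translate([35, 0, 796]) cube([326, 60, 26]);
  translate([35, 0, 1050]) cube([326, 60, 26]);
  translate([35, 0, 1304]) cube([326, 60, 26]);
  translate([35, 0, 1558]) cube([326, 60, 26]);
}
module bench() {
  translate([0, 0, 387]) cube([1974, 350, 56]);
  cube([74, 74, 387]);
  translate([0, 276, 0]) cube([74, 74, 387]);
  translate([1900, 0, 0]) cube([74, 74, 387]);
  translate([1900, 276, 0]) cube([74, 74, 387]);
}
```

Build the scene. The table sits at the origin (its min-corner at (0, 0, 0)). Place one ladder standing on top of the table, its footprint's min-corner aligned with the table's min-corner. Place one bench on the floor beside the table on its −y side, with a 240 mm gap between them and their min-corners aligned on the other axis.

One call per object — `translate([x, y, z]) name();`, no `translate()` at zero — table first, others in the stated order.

table();
translate([0, 0, 755]) ladder();
translate([0, -590, 0]) bench();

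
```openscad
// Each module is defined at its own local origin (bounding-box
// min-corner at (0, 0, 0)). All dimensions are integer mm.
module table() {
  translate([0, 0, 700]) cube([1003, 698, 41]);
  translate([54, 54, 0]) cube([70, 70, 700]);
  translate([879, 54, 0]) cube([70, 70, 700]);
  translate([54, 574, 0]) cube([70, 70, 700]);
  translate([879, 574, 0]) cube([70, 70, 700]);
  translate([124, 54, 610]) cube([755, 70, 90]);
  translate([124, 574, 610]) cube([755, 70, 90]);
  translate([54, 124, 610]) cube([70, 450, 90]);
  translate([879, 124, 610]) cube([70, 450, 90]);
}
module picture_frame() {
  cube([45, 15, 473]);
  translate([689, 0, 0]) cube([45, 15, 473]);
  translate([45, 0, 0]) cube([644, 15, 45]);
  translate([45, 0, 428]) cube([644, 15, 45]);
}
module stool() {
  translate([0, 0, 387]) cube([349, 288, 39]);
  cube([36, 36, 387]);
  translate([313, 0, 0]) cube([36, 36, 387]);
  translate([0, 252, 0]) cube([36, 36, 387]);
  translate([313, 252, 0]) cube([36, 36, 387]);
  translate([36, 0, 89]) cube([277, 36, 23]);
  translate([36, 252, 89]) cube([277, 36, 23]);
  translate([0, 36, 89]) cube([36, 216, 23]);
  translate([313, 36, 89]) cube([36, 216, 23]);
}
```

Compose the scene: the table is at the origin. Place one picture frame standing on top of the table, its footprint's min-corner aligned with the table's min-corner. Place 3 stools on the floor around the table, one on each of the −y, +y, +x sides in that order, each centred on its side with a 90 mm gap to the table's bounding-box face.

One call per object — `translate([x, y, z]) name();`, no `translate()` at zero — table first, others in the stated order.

table();
translate([0, 0, 741]) picture_frame();
translate([327, -378, 0]) stool();
translate([327, 788, 0]) stool();
translate([1093, 205, 0]) stool();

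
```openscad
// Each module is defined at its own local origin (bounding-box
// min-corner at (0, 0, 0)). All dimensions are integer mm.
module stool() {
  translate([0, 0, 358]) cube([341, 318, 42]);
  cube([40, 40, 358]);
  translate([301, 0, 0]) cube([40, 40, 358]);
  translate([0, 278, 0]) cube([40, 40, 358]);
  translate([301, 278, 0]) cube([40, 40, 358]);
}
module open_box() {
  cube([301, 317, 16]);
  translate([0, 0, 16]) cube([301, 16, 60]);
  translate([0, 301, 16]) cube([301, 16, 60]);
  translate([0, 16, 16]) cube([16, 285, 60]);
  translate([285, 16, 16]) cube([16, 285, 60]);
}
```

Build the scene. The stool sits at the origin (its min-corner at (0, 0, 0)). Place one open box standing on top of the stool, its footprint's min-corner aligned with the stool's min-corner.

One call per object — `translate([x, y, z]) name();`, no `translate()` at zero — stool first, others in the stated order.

stool();
translate([0, 0, 400]) open_box();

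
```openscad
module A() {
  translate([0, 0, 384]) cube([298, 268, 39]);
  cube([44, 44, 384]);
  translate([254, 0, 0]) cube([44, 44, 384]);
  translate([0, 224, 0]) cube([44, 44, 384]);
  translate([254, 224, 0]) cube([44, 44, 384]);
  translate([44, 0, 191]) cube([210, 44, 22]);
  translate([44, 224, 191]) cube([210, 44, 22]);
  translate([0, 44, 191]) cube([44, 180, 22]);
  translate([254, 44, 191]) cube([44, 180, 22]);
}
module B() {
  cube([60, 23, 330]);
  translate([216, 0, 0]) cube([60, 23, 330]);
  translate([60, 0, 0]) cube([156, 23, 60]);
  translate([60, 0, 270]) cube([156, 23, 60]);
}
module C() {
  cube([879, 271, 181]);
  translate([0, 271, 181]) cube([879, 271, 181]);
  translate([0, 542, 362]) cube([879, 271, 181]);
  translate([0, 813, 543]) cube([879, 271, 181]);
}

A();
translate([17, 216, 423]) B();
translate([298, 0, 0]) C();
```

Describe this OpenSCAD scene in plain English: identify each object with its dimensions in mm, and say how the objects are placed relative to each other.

A is a four-legged stool. The seat is a 298×268×39 mm slab whose top surface is at z = 423 mm; four square legs, each 44×44 mm in cross-section, run from the floor (z = 0) to the underside of the seat, each flush with a corner of the seat. Four stretchers, 44 mm wide and 22 mm tall, connect adjacent legs with their undersides at z = 191 mm, each running between the inner faces of the legs it joins and aligned with the legs' outer faces on the other axis.

B is a rectangular picture frame lying in the x–z plane (depth along y). The opening is 156 mm wide (x) by 210 mm tall (z), surrounded by a border 60 mm wide on all four sides. The frame is 23 mm deep and is made of two full-height vertical stiles with two horizontal rails fitted between them.

C is a run of 4 identical solid stair steps. Each tread is 879×271 mm and each step block is 181 mm high. Step 1 rests on the floor; step k is offset from step 1 by (k−1)×271 mm in y and (k−1)×181 mm in z.

The picture frame is on top of the stool. The staircase is against the stool's +x side, with their −y faces flush.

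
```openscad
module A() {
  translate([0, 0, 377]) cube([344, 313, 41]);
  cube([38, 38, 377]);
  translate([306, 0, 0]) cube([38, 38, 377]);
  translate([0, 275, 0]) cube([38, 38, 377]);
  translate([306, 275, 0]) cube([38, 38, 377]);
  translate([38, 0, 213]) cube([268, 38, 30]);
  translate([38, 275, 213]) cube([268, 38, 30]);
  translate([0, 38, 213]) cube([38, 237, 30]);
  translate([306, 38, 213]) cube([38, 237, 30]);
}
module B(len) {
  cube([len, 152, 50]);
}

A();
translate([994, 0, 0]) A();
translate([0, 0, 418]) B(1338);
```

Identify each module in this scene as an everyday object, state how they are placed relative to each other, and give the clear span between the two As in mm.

A is a stool. B is a beam. A beam spans the tops of two stools. The clear span between the two stools is 650 mm.

Second stool starts at x = 994; first ends at x = 344; clear span = 994 − 344 = 650 mm.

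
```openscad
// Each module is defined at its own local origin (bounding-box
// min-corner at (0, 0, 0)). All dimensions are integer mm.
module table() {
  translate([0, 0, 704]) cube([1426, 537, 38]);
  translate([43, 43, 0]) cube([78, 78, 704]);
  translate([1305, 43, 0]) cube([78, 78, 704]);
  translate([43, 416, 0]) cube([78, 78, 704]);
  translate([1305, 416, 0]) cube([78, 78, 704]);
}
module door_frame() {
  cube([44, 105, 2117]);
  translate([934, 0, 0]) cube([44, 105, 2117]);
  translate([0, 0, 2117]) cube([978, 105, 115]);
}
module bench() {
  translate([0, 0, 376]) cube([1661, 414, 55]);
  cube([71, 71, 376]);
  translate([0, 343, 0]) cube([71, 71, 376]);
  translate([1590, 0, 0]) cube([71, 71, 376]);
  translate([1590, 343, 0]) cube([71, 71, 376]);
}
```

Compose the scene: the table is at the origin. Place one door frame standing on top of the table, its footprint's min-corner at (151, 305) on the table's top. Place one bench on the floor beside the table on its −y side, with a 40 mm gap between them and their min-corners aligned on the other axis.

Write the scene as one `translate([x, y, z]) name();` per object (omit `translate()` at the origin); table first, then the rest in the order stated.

table();
translate([151, 305, 742]) door_frame();
translate([0, -454, 0]) bench();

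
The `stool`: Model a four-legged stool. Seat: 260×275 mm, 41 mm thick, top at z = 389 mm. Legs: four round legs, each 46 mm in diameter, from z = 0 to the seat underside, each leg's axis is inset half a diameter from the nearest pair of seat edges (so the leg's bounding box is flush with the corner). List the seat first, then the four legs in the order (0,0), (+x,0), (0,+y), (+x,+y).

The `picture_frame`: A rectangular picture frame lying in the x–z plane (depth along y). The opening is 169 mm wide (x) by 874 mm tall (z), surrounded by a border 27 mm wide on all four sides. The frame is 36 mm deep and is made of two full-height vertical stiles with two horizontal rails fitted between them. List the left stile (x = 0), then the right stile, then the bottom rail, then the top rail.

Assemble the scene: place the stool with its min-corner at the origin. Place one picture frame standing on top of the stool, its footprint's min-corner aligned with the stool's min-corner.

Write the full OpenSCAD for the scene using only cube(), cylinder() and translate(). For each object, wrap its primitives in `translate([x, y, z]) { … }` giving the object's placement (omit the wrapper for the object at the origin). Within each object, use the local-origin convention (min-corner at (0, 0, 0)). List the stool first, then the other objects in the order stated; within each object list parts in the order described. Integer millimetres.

translate([0, 0, 348]) cube([260, 275, 41]);
translate([23, 23, 0]) cylinder(h = 348, r = 23);
translate([237, 23, 0]) cylinder(h = 348, r = 23);
translate([23, 252, 0]) cylinder(h = 348, r = 23);
translate([237, 252, 0]) cylinder(h = 348, r = 23);
translate([0, 0, 389]) {
  cube([27, 36, 928]);
  translate([196, 0, 0]) cube([27, 36, 928]);
  translate([27, 0, 0]) cube([169, 36, 27]);
  translate([27, 0, 901]) cube([169, 36, 27]);
}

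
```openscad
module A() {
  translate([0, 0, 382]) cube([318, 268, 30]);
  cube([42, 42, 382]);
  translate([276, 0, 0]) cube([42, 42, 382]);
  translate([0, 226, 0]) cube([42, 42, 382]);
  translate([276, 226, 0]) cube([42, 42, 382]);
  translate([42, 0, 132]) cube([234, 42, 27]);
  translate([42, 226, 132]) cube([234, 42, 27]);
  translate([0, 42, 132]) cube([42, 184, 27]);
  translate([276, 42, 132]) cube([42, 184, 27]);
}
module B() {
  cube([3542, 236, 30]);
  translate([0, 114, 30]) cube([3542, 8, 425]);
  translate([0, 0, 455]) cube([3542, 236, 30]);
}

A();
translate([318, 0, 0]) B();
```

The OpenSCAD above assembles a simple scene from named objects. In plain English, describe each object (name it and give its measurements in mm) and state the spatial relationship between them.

A is a four-legged stool. The seat is 318×268 mm, 30 mm thick, top at z = 412 mm. It stands on four square legs, each 42×42 mm in cross-section, from z = 0 to the seat underside, each flush with a corner of the seat. Four stretchers, 42 mm wide and 27 mm tall, connect adjacent legs with their undersides at z = 132 mm, each running between the inner faces of the legs it joins and aligned with the legs' outer faces on the other axis.

B is an I-beam lying along x, 3542 mm long. Overall section height 485 mm. Two flanges 236 mm wide (y) and 30 mm thick, one on the floor and one at the top; a web 8 mm thick runs between them, centred on the flange width.

The I-beam is against the stool's +x side, with their −y faces flush.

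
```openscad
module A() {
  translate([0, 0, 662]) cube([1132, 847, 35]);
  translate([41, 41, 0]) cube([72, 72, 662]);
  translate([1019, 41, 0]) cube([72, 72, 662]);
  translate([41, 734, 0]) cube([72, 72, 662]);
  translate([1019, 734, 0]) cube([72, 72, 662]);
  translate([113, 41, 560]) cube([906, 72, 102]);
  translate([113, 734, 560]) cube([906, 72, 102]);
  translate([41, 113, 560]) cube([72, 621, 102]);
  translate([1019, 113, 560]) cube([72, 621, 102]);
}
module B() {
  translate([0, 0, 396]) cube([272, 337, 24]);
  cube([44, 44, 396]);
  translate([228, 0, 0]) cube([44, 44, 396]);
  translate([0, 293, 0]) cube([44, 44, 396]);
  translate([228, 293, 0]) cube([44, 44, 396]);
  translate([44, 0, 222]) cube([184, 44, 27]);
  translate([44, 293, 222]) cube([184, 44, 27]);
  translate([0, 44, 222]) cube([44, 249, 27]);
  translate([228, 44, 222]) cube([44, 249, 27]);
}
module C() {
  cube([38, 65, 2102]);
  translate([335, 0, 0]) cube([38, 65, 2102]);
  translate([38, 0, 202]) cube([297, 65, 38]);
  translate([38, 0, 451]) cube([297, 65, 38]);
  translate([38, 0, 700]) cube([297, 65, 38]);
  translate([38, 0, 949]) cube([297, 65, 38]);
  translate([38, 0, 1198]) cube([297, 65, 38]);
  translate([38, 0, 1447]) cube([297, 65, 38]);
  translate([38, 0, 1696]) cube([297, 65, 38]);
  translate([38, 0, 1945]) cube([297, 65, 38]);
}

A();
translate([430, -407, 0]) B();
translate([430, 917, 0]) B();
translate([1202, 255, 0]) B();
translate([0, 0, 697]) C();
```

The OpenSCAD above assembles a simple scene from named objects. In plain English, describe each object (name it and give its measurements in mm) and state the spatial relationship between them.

A is a rectangular dining table. The top is 1132×847×35 mm with its upper surface at z = 697 mm. It stands on four 72×72 mm square legs, each inset 41 mm from the nearest pair of top edges, running from the floor to the underside of the top. Four apron rails, 72 mm thick and 102 mm tall, run between adjacent legs with their top edges flush with the underside of the top and their outer faces flush with the legs' outer faces.

B is a simple wooden stool: a rectangular seat 272 mm (x) by 337 mm (y), 24 mm thick, top face at z = 420 mm, on four square legs, each 44×44 mm in cross-section. The legs rest on z = 0, each flush with a corner of the seat. Four stretchers, 44 mm wide and 27 mm tall, connect adjacent legs with their undersides at z = 222 mm, each running between the inner faces of the legs it joins and aligned with the legs' outer faces on the other axis.

C is a straight ladder. Two 38×65 mm vertical rails, 2102 mm tall, stand 373 mm apart (outside-to-outside) with their front faces coplanar on the −y side. 8 rungs, each 65 mm deep and 38 mm tall, span between the inner faces of the rails, front faces flush with the rails. The lowest rung's underside is at z = 202 mm and rungs are spaced 249 mm apart (underside to underside).

Three stools sit around the table at the −y, +y, +x sides. The ladder is on top of the table.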